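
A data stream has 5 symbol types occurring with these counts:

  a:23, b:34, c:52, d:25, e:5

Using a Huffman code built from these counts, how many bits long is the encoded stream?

306

Merge the two smallest weights repeatedly:
combine e(5), a(23) → 28
combine d(25), 28 → 53
combine b(34), c(52) → 86
combine 53, 86 → 139
The encoded length is the sum of every internal node's weight: 28 + 53 + 86 + 139 = 306 bits.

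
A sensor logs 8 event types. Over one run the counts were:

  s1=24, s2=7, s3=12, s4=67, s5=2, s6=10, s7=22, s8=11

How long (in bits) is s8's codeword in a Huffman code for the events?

Repeatedly merge the two smallest:
s5(2) + s2(7) → 9
9 + s6(10) → 19
s8(11) + s3(12) → 23
19 + s7(22) → 41
23 + s1(24) → 47
41 + 47 → 88
s4(67) + 88 → 155
s8's leaf is at depth 4, giving a 4-bit codeword.

4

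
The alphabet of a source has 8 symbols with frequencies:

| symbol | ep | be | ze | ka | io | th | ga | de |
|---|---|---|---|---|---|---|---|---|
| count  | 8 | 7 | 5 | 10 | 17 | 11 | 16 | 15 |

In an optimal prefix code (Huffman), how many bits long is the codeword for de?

Huffman merges, smallest pair first:
merge ze(5) and be(7): 12
merge ep(8) and ka(10): 18
merge th(11) and 12: 23
merge de(15) and ga(16): 31
merge io(17) and 18: 35
merge 23 and 31: 54
merge 35 and 54: 89
The subtree containing de is merged 3 times, so code length = 3.

3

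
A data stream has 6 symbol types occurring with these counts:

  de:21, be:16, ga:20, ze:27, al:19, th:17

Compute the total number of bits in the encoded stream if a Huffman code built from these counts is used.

312

Merge the two smallest weights repeatedly:
merge be(16) and th(17): 33
merge al(19) and ga(20): 39
merge de(21) and ze(27): 48
merge 33 and 39: 72
merge 48 and 72: 120
The encoded length is the sum of every internal node's weight: 33 + 39 + 48 + 72 + 120 = 312 bits.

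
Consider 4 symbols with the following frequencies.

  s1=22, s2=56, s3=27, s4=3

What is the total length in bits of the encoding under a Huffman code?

Greedily combine the two least-frequent nodes:
s4(3) + s1(22) → 25
25 + s3(27) → 52
52 + s2(56) → 108
Each symbol's bit-cost is frequency × depth; summing gives 185 bits (equivalently 25 + 52 + 108).

185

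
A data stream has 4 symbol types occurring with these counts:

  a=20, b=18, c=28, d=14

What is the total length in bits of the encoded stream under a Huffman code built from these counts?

Greedily combine the two least-frequent nodes:
d(14) + b(18) → 32
a(20) + c(28) → 48
32 + 48 → 80
Total encoded bits = sum of merged weights = 32 + 48 + 80 = 160.

160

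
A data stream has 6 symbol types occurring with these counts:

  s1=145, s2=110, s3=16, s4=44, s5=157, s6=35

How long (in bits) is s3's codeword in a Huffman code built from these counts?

4

Build the tree from the bottom:
merge s3(16) and s6(35): 51
merge s4(44) and 51: 95
merge 95 and s2(110): 205
merge s1(145) and s5(157): 302
merge 205 and 302: 507
s3's leaf is at depth 4, giving a 4-bit codeword.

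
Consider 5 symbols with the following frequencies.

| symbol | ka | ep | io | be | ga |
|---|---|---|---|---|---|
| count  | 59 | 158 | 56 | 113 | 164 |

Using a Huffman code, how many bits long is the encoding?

Merge the two smallest weights repeatedly:
merge io(56) and ka(59): 115
merge be(113) and 115: 228
merge ep(158) and ga(164): 322
merge 228 and 322: 550
Each symbol's bit-cost is frequency × depth; summing gives 1215 bits (equivalently 115 + 228 + 322 + 550).

1215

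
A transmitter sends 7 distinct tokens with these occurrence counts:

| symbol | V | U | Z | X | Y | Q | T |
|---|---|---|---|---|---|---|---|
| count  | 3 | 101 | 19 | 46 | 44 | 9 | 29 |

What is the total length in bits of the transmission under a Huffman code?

Greedily combine the two least-frequent nodes:
merge V(3) and Q(9): 12
merge 12 and Z(19): 31
merge T(29) and 31: 60
merge Y(44) and X(46): 90
merge 60 and 90: 150
merge U(101) and 150: 251
Total encoded bits = sum of merged weights = 12 + 31 + 60 + 90 + 150 + 251 = 594.

594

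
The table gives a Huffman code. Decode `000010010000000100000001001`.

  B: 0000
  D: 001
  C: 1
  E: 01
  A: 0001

Read left to right; each codeword is recognised as soon as it completes (prefix code):
  0000→B | 1→C | 001→D | 0000→B | 0001→A | 0000→B | 0001→A | 001→D
Decoded message: BCDBABAD

BCDBABAD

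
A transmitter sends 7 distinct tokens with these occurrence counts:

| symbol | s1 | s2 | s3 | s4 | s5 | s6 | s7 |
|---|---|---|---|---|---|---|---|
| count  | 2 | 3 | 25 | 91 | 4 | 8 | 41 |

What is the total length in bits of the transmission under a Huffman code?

Build the Huffman tree bottom-up:
s1(2) + s2(3) → 5
s5(4) + 5 → 9
s6(8) + 9 → 17
17 + s3(25) → 42
s7(41) + 42 → 83
83 + s4(91) → 174
The encoded length is the sum of every internal node's weight: 5 + 9 + 17 + 42 + 83 + 174 = 330 bits.

330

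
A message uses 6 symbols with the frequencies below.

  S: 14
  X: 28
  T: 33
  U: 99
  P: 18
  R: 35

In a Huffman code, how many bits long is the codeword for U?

1

Huffman merges, smallest pair first:
merge S(14) and P(18): 32
merge X(28) and 32: 60
merge T(33) and R(35): 68
merge 60 and 68: 128
merge U(99) and 128: 227
U sits one level below the root: a 1-bit codeword.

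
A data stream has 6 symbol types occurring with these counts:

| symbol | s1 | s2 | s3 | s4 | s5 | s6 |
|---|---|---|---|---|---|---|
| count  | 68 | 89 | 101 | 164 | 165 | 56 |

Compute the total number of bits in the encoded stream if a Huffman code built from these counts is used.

Greedily combine the two least-frequent nodes:
combine s6(56), s1(68) → 124
combine s2(89), s3(101) → 190
combine 124, s4(164) → 288
combine s5(165), 190 → 355
combine 288, 355 → 643
Each symbol's bit-cost is frequency × depth; summing gives 1600 bits (equivalently 124 + 190 + 288 + 355 + 643).

1600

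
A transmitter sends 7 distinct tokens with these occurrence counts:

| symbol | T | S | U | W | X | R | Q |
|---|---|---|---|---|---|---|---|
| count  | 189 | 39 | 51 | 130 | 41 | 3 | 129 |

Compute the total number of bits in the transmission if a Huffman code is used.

1423

Greedily combine the two least-frequent nodes:
R(3) + S(39) → 42
X(41) + 42 → 83
U(51) + 83 → 134
Q(129) + W(130) → 259
134 + T(189) → 323
259 + 323 → 582
Total encoded bits = sum of merged weights = 42 + 83 + 134 + 259 + 323 + 582 = 1423.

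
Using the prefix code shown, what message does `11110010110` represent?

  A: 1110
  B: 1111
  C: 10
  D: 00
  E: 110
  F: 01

BDCE

Read left to right; each codeword is recognised as soon as it completes (prefix code):
  1111→B | 00→D | 10→C | 110→E
Decoded message: BDCE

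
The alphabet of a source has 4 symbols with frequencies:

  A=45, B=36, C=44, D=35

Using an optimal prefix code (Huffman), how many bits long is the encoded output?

320

Build the Huffman tree bottom-up:
combine D(35), B(36) → 71
combine C(44), A(45) → 89
combine 71, 89 → 160
Total encoded bits = sum of merged weights = 71 + 89 + 160 = 320.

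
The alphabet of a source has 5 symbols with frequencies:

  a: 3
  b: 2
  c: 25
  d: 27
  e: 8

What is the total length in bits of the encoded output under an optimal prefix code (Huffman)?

121

Greedily combine the two least-frequent nodes:
b(2) + a(3) → 5
5 + e(8) → 13
13 + c(25) → 38
d(27) + 38 → 65
The encoded length is the sum of every internal node's weight: 5 + 13 + 38 + 65 = 121 bits.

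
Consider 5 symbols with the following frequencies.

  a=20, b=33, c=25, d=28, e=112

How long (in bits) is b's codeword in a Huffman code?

Huffman merges, smallest pair first:
merge a(20) and c(25): 45
merge d(28) and b(33): 61
merge 45 and 61: 106
merge 106 and e(112): 218
b sits 3 levels below the root, so its codeword is 3 bits.

3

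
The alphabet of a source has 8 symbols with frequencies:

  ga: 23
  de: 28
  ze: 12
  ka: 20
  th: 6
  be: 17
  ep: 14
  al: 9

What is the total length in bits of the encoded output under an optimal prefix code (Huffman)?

Greedily combine the two least-frequent nodes:
th(6) + al(9) → 15
ze(12) + ep(14) → 26
15 + be(17) → 32
ka(20) + ga(23) → 43
26 + de(28) → 54
32 + 43 → 75
54 + 75 → 129
Each symbol's bit-cost is frequency × depth; summing gives 374 bits (equivalently 15 + 26 + 32 + 43 + 54 + 75 + 129).

374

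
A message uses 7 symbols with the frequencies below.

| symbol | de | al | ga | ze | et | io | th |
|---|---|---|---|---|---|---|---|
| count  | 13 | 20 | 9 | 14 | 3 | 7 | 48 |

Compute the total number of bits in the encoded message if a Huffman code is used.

Build the Huffman tree bottom-up:
et(3) + io(7) → 10
ga(9) + 10 → 19
de(13) + ze(14) → 27
19 + al(20) → 39
27 + 39 → 66
th(48) + 66 → 114
Total encoded bits = sum of merged weights = 10 + 19 + 27 + 39 + 66 + 114 = 275.

275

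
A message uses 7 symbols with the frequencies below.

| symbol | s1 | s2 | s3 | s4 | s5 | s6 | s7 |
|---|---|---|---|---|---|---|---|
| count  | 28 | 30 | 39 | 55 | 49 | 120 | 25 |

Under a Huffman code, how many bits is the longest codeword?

4

Merge the two lowest-weight nodes at each step:
merge s7(25) and s1(28): 53
merge s2(30) and s3(39): 69
merge s5(49) and 53: 102
merge s4(55) and 69: 124
merge 102 and s6(120): 222
merge 124 and 222: 346
The rarest symbols sit at the bottom; the longest codeword is 4 bits.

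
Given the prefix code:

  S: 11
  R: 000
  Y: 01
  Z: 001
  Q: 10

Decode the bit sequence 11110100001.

SSYRY

Read left to right; each codeword is recognised as soon as it completes (prefix code):
  11→S | 11→S | 01→Y | 000→R | 01→Y
Decoded message: SSYRY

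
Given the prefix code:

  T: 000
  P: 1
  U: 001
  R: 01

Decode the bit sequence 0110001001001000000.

RPTPUUTT

Read left to right; each codeword is recognised as soon as it completes (prefix code):
  01→R | 1→P | 000→T | 1→P | 001→U | 001→U | 000→T | 000→T
Decoded message: RPTPUUTT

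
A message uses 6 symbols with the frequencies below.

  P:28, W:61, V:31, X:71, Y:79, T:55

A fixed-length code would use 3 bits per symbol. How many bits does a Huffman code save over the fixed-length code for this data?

152

Fixed-length: 3 bits × 325 symbols = 975 bits.
Huffman merges:
combine P(28), V(31) → 59
combine T(55), 59 → 114
combine W(61), X(71) → 132
combine Y(79), 114 → 193
combine 132, 193 → 325
Huffman total = 59 + 114 + 132 + 193 + 325 = 823 bits.
Saving = 975 − 823 = 152 bits.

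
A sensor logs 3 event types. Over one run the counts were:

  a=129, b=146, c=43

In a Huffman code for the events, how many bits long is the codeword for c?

Huffman merges, smallest pair first:
combine c(43), a(129) → 172
combine b(146), 172 → 318
c sits 2 levels below the root, so its codeword is 2 bits.

2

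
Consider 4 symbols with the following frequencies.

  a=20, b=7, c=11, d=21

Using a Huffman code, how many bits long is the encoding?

Merge the two smallest weights repeatedly:
merge b(7) and c(11): 18
merge 18 and a(20): 38
merge d(21) and 38: 59
Total encoded bits = sum of merged weights = 18 + 38 + 59 = 115.

115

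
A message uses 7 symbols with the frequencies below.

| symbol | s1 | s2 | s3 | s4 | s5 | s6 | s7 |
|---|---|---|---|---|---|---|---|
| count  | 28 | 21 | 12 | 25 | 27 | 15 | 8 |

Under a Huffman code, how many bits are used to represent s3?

4

Huffman merges, smallest pair first:
s7(8) + s3(12) → 20
s6(15) + 20 → 35
s2(21) + s4(25) → 46
s5(27) + s1(28) → 55
35 + 46 → 81
55 + 81 → 136
s3 sits 4 levels below the root, so its codeword is 4 bits.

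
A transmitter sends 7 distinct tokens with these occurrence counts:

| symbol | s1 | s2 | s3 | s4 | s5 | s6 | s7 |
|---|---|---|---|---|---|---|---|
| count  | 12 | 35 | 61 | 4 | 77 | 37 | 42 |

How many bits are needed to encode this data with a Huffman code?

Build the Huffman tree bottom-up:
s4(4) + s1(12) → 16
16 + s2(35) → 51
s6(37) + s7(42) → 79
51 + s3(61) → 112
s5(77) + 79 → 156
112 + 156 → 268
Each symbol's bit-cost is frequency × depth; summing gives 682 bits (equivalently 16 + 51 + 79 + 112 + 156 + 268).

682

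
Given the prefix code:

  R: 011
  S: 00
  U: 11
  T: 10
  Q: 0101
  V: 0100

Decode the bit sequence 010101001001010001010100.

QVTQSQV

Read left to right; each codeword is recognised as soon as it completes (prefix code):
  0101→Q | 0100→V | 10→T | 0101→Q | 00→S | 0101→Q | 0100→V
Decoded message: QVTQSQV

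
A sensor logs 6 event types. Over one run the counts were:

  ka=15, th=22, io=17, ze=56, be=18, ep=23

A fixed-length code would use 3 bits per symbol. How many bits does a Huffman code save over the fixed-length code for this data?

Fixed-length: 3 bits × 151 symbols = 453 bits.
Huffman merges:
ka(15) + io(17) → 32
be(18) + th(22) → 40
ep(23) + 32 → 55
40 + 55 → 95
ze(56) + 95 → 151
Huffman total = 32 + 40 + 55 + 95 + 151 = 373 bits.
Saving = 453 − 373 = 80 bits.

80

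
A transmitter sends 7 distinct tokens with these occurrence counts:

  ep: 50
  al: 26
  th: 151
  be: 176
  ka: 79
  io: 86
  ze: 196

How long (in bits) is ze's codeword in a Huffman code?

Huffman merges, smallest pair first:
merge al(26) and ep(50): 76
merge 76 and ka(79): 155
merge io(86) and th(151): 237
merge 155 and be(176): 331
merge ze(196) and 237: 433
merge 331 and 433: 764
ze's leaf is at depth 2, giving a 2-bit codeword.

2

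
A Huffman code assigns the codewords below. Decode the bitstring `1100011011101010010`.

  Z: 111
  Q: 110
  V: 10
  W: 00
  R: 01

QWQZRRWV

Read left to right; each codeword is recognised as soon as it completes (prefix code):
  110→Q | 00→W | 110→Q | 111→Z | 01→R | 01→R | 00→W | 10→V
Decoded message: QWQZRRWV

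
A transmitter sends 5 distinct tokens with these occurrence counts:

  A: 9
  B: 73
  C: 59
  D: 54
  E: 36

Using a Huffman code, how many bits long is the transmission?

507

Greedily combine the two least-frequent nodes:
A(9) + E(36) → 45
45 + D(54) → 99
C(59) + B(73) → 132
99 + 132 → 231
Total encoded bits = sum of merged weights = 45 + 99 + 132 + 231 = 507.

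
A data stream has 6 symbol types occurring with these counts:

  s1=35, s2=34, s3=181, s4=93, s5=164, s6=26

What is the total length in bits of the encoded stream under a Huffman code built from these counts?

1221

Greedily combine the two least-frequent nodes:
combine s6(26), s2(34) → 60
combine s1(35), 60 → 95
combine s4(93), 95 → 188
combine s5(164), s3(181) → 345
combine 188, 345 → 533
Total encoded bits = sum of merged weights = 60 + 95 + 188 + 345 + 533 = 1221.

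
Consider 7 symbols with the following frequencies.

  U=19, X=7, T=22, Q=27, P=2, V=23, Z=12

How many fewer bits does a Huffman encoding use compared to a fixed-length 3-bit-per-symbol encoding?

42

Fixed-length: 3 bits × 112 symbols = 336 bits.
Huffman merges:
merge P(2) and X(7): 9
merge 9 and Z(12): 21
merge U(19) and 21: 40
merge T(22) and V(23): 45
merge Q(27) and 40: 67
merge 45 and 67: 112
Huffman total = 9 + 21 + 40 + 45 + 67 + 112 = 294 bits.
Saving = 336 − 294 = 42 bits.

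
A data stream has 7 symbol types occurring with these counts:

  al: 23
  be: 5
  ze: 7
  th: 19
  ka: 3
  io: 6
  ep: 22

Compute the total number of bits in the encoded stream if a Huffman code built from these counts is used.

212

Greedily combine the two least-frequent nodes:
combine ka(3), be(5) → 8
combine io(6), ze(7) → 13
combine 8, 13 → 21
combine th(19), 21 → 40
combine ep(22), al(23) → 45
combine 40, 45 → 85
Each symbol's bit-cost is frequency × depth; summing gives 212 bits (equivalently 8 + 13 + 21 + 40 + 45 + 85).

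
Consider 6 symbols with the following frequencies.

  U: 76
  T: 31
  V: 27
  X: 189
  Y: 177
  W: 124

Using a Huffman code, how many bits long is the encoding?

1440

Greedily combine the two least-frequent nodes:
merge V(27) and T(31): 58
merge 58 and U(76): 134
merge W(124) and 134: 258
merge Y(177) and X(189): 366
merge 258 and 366: 624
The encoded length is the sum of every internal node's weight: 58 + 134 + 258 + 366 + 624 = 1440 bits.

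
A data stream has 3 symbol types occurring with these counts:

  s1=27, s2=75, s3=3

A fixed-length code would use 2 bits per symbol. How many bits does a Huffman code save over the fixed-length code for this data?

Fixed-length: 2 bits × 105 symbols = 210 bits.
Huffman merges:
merge s3(3) and s1(27): 30
merge 30 and s2(75): 105
Huffman total = 30 + 105 = 135 bits.
Saving = 210 − 135 = 75 bits.

75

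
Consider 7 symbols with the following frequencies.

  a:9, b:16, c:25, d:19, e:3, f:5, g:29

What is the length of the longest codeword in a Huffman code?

5

Merge the two lowest-weight nodes at each step:
merge e(3) and f(5): 8
merge 8 and a(9): 17
merge b(16) and 17: 33
merge d(19) and c(25): 44
merge g(29) and 33: 62
merge 44 and 62: 106
Maximum depth reached is 5.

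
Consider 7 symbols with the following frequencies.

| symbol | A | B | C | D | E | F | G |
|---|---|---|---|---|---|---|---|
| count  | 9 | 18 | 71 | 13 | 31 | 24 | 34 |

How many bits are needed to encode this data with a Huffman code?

Build the Huffman tree bottom-up:
merge A(9) and D(13): 22
merge B(18) and 22: 40
merge F(24) and E(31): 55
merge G(34) and 40: 74
merge 55 and C(71): 126
merge 74 and 126: 200
Each symbol's bit-cost is frequency × depth; summing gives 517 bits (equivalently 22 + 40 + 55 + 74 + 126 + 200).

517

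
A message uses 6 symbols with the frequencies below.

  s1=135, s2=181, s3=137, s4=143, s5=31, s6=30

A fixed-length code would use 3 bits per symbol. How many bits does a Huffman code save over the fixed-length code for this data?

400

Fixed-length: 3 bits × 657 symbols = 1971 bits.
Huffman merges:
merge s6(30) and s5(31): 61
merge 61 and s1(135): 196
merge s3(137) and s4(143): 280
merge s2(181) and 196: 377
merge 280 and 377: 657
Huffman total = 61 + 196 + 280 + 377 + 657 = 1571 bits.
Saving = 1971 − 1571 = 400 bits.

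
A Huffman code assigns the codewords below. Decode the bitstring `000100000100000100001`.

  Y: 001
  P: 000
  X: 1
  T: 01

Read left to right; each codeword is recognised as soon as it completes (prefix code):
  000→P | 1→X | 000→P | 001→Y | 000→P | 001→Y | 000→P | 01→T
Decoded message: PXPYPYPT

PXPYPYPT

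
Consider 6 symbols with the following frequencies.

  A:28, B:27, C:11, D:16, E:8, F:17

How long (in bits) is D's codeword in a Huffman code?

3

Repeatedly merge the two smallest:
combine E(8), C(11) → 19
combine D(16), F(17) → 33
combine 19, B(27) → 46
combine A(28), 33 → 61
combine 46, 61 → 107
The subtree containing D is merged 3 times, so code length = 3.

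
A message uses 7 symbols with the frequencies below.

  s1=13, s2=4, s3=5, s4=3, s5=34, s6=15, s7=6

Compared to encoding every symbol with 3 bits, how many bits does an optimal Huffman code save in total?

50

Fixed-length: 3 bits × 80 symbols = 240 bits.
Huffman merges:
merge s4(3) and s2(4): 7
merge s3(5) and s7(6): 11
merge 7 and 11: 18
merge s1(13) and s6(15): 28
merge 18 and 28: 46
merge s5(34) and 46: 80
Huffman total = 7 + 11 + 18 + 28 + 46 + 80 = 190 bits.
Saving = 240 − 190 = 50 bits.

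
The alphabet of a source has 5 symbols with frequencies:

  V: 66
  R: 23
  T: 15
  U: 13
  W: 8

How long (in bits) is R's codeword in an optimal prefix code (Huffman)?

2

Repeatedly merge the two smallest:
merge W(8) and U(13): 21
merge T(15) and 21: 36
merge R(23) and 36: 59
merge 59 and V(66): 125
The subtree containing R is merged 2 times, so code length = 2.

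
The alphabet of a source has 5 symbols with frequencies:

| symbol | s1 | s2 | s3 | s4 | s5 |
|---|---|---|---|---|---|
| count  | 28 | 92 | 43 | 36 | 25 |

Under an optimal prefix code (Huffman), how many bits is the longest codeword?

Merge the two lowest-weight nodes at each step:
merge s5(25) and s1(28): 53
merge s4(36) and s3(43): 79
merge 53 and 79: 132
merge s2(92) and 132: 224
The first pair merged (s5, s1) ends up deepest, at depth 3.

3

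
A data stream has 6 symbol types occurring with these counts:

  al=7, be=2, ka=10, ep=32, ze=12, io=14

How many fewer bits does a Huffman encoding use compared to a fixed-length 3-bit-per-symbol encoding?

55

Fixed-length: 3 bits × 77 symbols = 231 bits.
Huffman merges:
merge be(2) and al(7): 9
merge 9 and ka(10): 19
merge ze(12) and io(14): 26
merge 19 and 26: 45
merge ep(32) and 45: 77
Huffman total = 9 + 19 + 26 + 45 + 77 = 176 bits.
Saving = 231 − 176 = 55 bits.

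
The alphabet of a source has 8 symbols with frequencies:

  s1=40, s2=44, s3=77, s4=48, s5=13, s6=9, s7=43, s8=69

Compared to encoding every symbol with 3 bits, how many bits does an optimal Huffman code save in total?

Fixed-length: 3 bits × 343 symbols = 1029 bits.
Huffman merges:
s6(9) + s5(13) → 22
22 + s1(40) → 62
s7(43) + s2(44) → 87
s4(48) + 62 → 110
s8(69) + s3(77) → 146
87 + 110 → 197
146 + 197 → 343
Huffman total = 22 + 62 + 87 + 110 + 146 + 197 + 343 = 967 bits.
Saving = 1029 − 967 = 62 bits.

62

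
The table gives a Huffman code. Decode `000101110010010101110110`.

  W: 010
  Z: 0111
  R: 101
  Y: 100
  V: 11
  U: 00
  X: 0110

Read left to right; each codeword is recognised as soon as it completes (prefix code):
  00→U | 010→W | 11→V | 100→Y | 100→Y | 101→R | 0111→Z | 0110→X
Decoded message: UWVYYRZX

UWVYYRZX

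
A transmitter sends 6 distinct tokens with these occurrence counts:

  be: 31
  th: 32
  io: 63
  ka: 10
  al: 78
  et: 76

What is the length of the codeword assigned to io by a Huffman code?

2

Huffman merges, smallest pair first:
combine ka(10), be(31) → 41
combine th(32), 41 → 73
combine io(63), 73 → 136
combine et(76), al(78) → 154
combine 136, 154 → 290
io's leaf is at depth 2, giving a 2-bit codeword.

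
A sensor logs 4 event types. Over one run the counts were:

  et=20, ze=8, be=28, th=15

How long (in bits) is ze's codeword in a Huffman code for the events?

Repeatedly merge the two smallest:
merge ze(8) and th(15): 23
merge et(20) and 23: 43
merge be(28) and 43: 71
The subtree containing ze is merged 3 times, so code length = 3.

3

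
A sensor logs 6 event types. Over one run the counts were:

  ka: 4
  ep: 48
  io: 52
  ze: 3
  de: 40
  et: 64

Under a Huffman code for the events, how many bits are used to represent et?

Repeatedly merge the two smallest:
combine ze(3), ka(4) → 7
combine 7, de(40) → 47
combine 47, ep(48) → 95
combine io(52), et(64) → 116
combine 95, 116 → 211
The subtree containing et is merged 2 times, so code length = 2.

2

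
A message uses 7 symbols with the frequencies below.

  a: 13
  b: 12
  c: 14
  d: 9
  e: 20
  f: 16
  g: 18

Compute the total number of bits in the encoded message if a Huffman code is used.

Greedily combine the two least-frequent nodes:
merge d(9) and b(12): 21
merge a(13) and c(14): 27
merge f(16) and g(18): 34
merge e(20) and 21: 41
merge 27 and 34: 61
merge 41 and 61: 102
Total encoded bits = sum of merged weights = 21 + 27 + 34 + 41 + 61 + 102 = 286.

286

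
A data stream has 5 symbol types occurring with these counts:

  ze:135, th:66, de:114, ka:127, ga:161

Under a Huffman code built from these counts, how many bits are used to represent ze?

2

Build the tree from the bottom:
th(66) + de(114) → 180
ka(127) + ze(135) → 262
ga(161) + 180 → 341
262 + 341 → 603
The subtree containing ze is merged 2 times, so code length = 2.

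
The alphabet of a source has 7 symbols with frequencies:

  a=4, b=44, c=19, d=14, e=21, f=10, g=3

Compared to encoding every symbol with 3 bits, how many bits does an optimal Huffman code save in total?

Fixed-length: 3 bits × 115 symbols = 345 bits.
Huffman merges:
merge g(3) and a(4): 7
merge 7 and f(10): 17
merge d(14) and 17: 31
merge c(19) and e(21): 40
merge 31 and 40: 71
merge b(44) and 71: 115
Huffman total = 7 + 17 + 31 + 40 + 71 + 115 = 281 bits.
Saving = 345 − 281 = 64 bits.

64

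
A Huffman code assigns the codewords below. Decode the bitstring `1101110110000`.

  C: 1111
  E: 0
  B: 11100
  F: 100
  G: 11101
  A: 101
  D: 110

DGFEE

Read left to right; each codeword is recognised as soon as it completes (prefix code):
  110→D | 11101→G | 100→F | 0→E | 0→E
Decoded message: DGFEE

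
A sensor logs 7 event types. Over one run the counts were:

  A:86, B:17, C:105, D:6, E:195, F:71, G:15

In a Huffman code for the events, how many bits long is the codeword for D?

5

Repeatedly merge the two smallest:
combine D(6), G(15) → 21
combine B(17), 21 → 38
combine 38, F(71) → 109
combine A(86), C(105) → 191
combine 109, 191 → 300
combine E(195), 300 → 495
D sits 5 levels below the root, so its codeword is 5 bits.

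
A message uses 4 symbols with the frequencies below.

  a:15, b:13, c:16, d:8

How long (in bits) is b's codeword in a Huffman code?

Repeatedly merge the two smallest:
d(8) + b(13) → 21
a(15) + c(16) → 31
21 + 31 → 52
b sits 2 levels below the root, so its codeword is 2 bits.

2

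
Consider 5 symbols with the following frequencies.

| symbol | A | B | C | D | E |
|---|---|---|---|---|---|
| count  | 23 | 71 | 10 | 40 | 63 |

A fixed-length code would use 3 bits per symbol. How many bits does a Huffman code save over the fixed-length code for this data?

Fixed-length: 3 bits × 207 symbols = 621 bits.
Huffman merges:
merge C(10) and A(23): 33
merge 33 and D(40): 73
merge E(63) and B(71): 134
merge 73 and 134: 207
Huffman total = 33 + 73 + 134 + 207 = 447 bits.
Saving = 621 − 447 = 174 bits.

174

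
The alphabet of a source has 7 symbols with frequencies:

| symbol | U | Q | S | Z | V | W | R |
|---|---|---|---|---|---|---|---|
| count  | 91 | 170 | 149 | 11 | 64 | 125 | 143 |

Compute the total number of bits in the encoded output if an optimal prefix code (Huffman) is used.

Greedily combine the two least-frequent nodes:
combine Z(11), V(64) → 75
combine 75, U(91) → 166
combine W(125), R(143) → 268
combine S(149), 166 → 315
combine Q(170), 268 → 438
combine 315, 438 → 753
Each symbol's bit-cost is frequency × depth; summing gives 2015 bits (equivalently 75 + 166 + 268 + 315 + 438 + 753).

2015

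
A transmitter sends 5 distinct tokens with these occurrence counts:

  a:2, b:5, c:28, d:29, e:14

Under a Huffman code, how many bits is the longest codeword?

Merge the two lowest-weight nodes at each step:
merge a(2) and b(5): 7
merge 7 and e(14): 21
merge 21 and c(28): 49
merge d(29) and 49: 78
Maximum depth reached is 4.

4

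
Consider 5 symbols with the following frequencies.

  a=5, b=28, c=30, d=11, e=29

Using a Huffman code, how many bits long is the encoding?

222

Merge the two smallest weights repeatedly:
a(5) + d(11) → 16
16 + b(28) → 44
e(29) + c(30) → 59
44 + 59 → 103
Total encoded bits = sum of merged weights = 16 + 44 + 59 + 103 = 222.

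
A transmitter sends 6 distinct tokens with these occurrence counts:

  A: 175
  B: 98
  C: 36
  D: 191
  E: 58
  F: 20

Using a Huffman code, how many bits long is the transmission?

1326

Greedily combine the two least-frequent nodes:
merge F(20) and C(36): 56
merge 56 and E(58): 114
merge B(98) and 114: 212
merge A(175) and D(191): 366
merge 212 and 366: 578
Each symbol's bit-cost is frequency × depth; summing gives 1326 bits (equivalently 56 + 114 + 212 + 366 + 578).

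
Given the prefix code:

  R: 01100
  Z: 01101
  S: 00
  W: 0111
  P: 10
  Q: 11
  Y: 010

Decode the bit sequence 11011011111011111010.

Read left to right; each codeword is recognised as soon as it completes (prefix code):
  11→Q | 01101→Z | 11→Q | 11→Q | 0111→W | 11→Q | 010→Y
Decoded message: QZQQWQY

QZQQWQY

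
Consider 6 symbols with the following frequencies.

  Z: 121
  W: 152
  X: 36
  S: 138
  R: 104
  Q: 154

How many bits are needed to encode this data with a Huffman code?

1809

Build the Huffman tree bottom-up:
X(36) + R(104) → 140
Z(121) + S(138) → 259
140 + W(152) → 292
Q(154) + 259 → 413
292 + 413 → 705
Each symbol's bit-cost is frequency × depth; summing gives 1809 bits (equivalently 140 + 259 + 292 + 413 + 705).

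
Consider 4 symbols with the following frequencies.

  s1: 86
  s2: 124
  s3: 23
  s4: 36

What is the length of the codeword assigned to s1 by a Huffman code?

Build the tree from the bottom:
combine s3(23), s4(36) → 59
combine 59, s1(86) → 145
combine s2(124), 145 → 269
s1 sits 2 levels below the root, so its codeword is 2 bits.

2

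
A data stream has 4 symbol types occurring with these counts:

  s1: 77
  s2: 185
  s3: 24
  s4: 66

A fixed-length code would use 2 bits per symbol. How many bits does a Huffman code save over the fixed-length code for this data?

95

Fixed-length: 2 bits × 352 symbols = 704 bits.
Huffman merges:
combine s3(24), s4(66) → 90
combine s1(77), 90 → 167
combine 167, s2(185) → 352
Huffman total = 90 + 167 + 352 = 609 bits.
Saving = 704 − 609 = 95 bits.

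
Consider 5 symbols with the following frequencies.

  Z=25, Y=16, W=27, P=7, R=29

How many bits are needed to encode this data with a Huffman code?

231

Build the Huffman tree bottom-up:
combine P(7), Y(16) → 23
combine 23, Z(25) → 48
combine W(27), R(29) → 56
combine 48, 56 → 104
Total encoded bits = sum of merged weights = 23 + 48 + 56 + 104 = 231.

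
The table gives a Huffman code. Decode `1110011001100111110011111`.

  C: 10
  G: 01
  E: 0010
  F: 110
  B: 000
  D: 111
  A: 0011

DAAADAD

Read left to right; each codeword is recognised as soon as it completes (prefix code):
  111→D | 0011→A | 0011→A | 0011→A | 111→D | 0011→A | 111→D
Decoded message: DAAADAD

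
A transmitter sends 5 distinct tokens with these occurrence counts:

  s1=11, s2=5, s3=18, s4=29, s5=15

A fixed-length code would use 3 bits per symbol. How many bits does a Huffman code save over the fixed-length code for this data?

Fixed-length: 3 bits × 78 symbols = 234 bits.
Huffman merges:
combine s2(5), s1(11) → 16
combine s5(15), 16 → 31
combine s3(18), s4(29) → 47
combine 31, 47 → 78
Huffman total = 16 + 31 + 47 + 78 = 172 bits.
Saving = 234 − 172 = 62 bits.

62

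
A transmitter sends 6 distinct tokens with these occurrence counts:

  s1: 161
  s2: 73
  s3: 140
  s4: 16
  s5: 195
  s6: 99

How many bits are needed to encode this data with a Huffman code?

1645

Merge the two smallest weights repeatedly:
s4(16) + s2(73) → 89
89 + s6(99) → 188
s3(140) + s1(161) → 301
188 + s5(195) → 383
301 + 383 → 684
Each symbol's bit-cost is frequency × depth; summing gives 1645 bits (equivalently 89 + 188 + 301 + 383 + 684).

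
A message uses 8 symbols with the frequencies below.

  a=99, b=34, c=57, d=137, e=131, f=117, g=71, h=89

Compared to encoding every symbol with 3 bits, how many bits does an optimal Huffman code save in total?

Fixed-length: 3 bits × 735 symbols = 2205 bits.
Huffman merges:
b(34) + c(57) → 91
g(71) + h(89) → 160
91 + a(99) → 190
f(117) + e(131) → 248
d(137) + 160 → 297
190 + 248 → 438
297 + 438 → 735
Huffman total = 91 + 160 + 190 + 248 + 297 + 438 + 735 = 2159 bits.
Saving = 2205 − 2159 = 46 bits.

46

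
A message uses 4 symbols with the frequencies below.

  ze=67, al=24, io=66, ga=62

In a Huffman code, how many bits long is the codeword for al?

Build the tree from the bottom:
combine al(24), ga(62) → 86
combine io(66), ze(67) → 133
combine 86, 133 → 219
al sits 2 levels below the root, so its codeword is 2 bits.

2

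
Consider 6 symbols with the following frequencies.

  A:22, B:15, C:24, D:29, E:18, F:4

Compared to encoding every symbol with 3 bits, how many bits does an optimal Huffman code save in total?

Fixed-length: 3 bits × 112 symbols = 336 bits.
Huffman merges:
combine F(4), B(15) → 19
combine E(18), 19 → 37
combine A(22), C(24) → 46
combine D(29), 37 → 66
combine 46, 66 → 112
Huffman total = 19 + 37 + 46 + 66 + 112 = 280 bits.
Saving = 336 − 280 = 56 bits.

56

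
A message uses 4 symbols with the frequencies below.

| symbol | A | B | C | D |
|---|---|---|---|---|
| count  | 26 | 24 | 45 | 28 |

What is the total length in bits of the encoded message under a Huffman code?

Merge the two smallest weights repeatedly:
B(24) + A(26) → 50
D(28) + C(45) → 73
50 + 73 → 123
Total encoded bits = sum of merged weights = 50 + 73 + 123 = 246.

246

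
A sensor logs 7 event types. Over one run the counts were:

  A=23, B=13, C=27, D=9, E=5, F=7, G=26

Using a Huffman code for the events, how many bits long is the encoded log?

287

Build the Huffman tree bottom-up:
E(5) + F(7) → 12
D(9) + 12 → 21
B(13) + 21 → 34
A(23) + G(26) → 49
C(27) + 34 → 61
49 + 61 → 110
Total encoded bits = sum of merged weights = 12 + 21 + 34 + 49 + 61 + 110 = 287.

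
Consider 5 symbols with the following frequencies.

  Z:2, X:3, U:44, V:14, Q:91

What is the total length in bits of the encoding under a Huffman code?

241

Build the Huffman tree bottom-up:
Z(2) + X(3) → 5
5 + V(14) → 19
19 + U(44) → 63
63 + Q(91) → 154
The encoded length is the sum of every internal node's weight: 5 + 19 + 63 + 154 = 241 bits.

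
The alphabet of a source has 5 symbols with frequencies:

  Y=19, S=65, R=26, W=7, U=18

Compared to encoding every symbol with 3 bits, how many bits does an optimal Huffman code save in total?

Fixed-length: 3 bits × 135 symbols = 405 bits.
Huffman merges:
combine W(7), U(18) → 25
combine Y(19), 25 → 44
combine R(26), 44 → 70
combine S(65), 70 → 135
Huffman total = 25 + 44 + 70 + 135 = 274 bits.
Saving = 405 − 274 = 131 bits.

131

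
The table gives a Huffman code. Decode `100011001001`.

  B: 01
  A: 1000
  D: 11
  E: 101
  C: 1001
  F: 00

ADFC

Read left to right; each codeword is recognised as soon as it completes (prefix code):
  1000→A | 11→D | 00→F | 1001→C
Decoded message: ADFC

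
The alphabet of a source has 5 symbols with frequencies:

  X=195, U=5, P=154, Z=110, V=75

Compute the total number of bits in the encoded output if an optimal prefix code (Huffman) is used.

Merge the two smallest weights repeatedly:
merge U(5) and V(75): 80
merge 80 and Z(110): 190
merge P(154) and 190: 344
merge X(195) and 344: 539
Each symbol's bit-cost is frequency × depth; summing gives 1153 bits (equivalently 80 + 190 + 344 + 539).

1153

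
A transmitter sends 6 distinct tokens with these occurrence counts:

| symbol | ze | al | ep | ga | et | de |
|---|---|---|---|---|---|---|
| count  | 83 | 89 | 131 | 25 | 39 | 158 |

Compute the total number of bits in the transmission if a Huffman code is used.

Greedily combine the two least-frequent nodes:
ga(25) + et(39) → 64
64 + ze(83) → 147
al(89) + ep(131) → 220
147 + de(158) → 305
220 + 305 → 525
Total encoded bits = sum of merged weights = 64 + 147 + 220 + 305 + 525 = 1261.

1261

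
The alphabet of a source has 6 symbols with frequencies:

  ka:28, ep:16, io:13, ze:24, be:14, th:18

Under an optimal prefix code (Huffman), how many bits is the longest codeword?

3

Merge the two lowest-weight nodes at each step:
merge io(13) and be(14): 27
merge ep(16) and th(18): 34
merge ze(24) and 27: 51
merge ka(28) and 34: 62
merge 51 and 62: 113
The first pair merged (io, be) ends up deepest, at depth 3.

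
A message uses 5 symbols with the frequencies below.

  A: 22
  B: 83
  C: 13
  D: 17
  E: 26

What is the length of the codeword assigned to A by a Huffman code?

3

Build the tree from the bottom:
merge C(13) and D(17): 30
merge A(22) and E(26): 48
merge 30 and 48: 78
merge 78 and B(83): 161
A sits 3 levels below the root, so its codeword is 3 bits.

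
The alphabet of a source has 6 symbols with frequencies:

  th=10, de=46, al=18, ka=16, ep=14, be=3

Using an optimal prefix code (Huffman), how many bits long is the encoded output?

Build the Huffman tree bottom-up:
merge be(3) and th(10): 13
merge 13 and ep(14): 27
merge ka(16) and al(18): 34
merge 27 and 34: 61
merge de(46) and 61: 107
The encoded length is the sum of every internal node's weight: 13 + 27 + 34 + 61 + 107 = 242 bits.

242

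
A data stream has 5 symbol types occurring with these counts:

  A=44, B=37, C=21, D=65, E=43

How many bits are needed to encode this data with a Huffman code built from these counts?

478

Greedily combine the two least-frequent nodes:
C(21) + B(37) → 58
E(43) + A(44) → 87
58 + D(65) → 123
87 + 123 → 210
Each symbol's bit-cost is frequency × depth; summing gives 478 bits (equivalently 58 + 87 + 123 + 210).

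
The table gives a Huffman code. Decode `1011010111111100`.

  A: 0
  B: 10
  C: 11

Read left to right; each codeword is recognised as soon as it completes (prefix code):
  10→B | 11→C | 0→A | 10→B | 11→C | 11→C | 11→C | 10→B | 0→A
Decoded message: BCABCCCBA

BCABCCCBA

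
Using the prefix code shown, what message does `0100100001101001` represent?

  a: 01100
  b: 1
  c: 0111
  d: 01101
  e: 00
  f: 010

Read left to right; each codeword is recognised as soon as it completes (prefix code):
  010→f | 010→f | 00→e | 01101→d | 00→e | 1→b
Decoded message: ffedeb

ffedeb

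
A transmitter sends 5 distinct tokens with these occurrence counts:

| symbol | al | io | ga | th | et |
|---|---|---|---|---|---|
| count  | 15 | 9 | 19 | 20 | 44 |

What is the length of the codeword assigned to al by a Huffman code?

Repeatedly merge the two smallest:
combine io(9), al(15) → 24
combine ga(19), th(20) → 39
combine 24, 39 → 63
combine et(44), 63 → 107
The subtree containing al is merged 3 times, so code length = 3.

3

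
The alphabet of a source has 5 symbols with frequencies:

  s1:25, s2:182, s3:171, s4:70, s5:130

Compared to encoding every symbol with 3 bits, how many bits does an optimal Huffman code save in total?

483

Fixed-length: 3 bits × 578 symbols = 1734 bits.
Huffman merges:
merge s1(25) and s4(70): 95
merge 95 and s5(130): 225
merge s3(171) and s2(182): 353
merge 225 and 353: 578
Huffman total = 95 + 225 + 353 + 578 = 1251 bits.
Saving = 1734 − 1251 = 483 bits.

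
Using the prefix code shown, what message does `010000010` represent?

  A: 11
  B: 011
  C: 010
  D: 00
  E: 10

Read left to right; each codeword is recognised as soon as it completes (prefix code):
  010→C | 00→D | 00→D | 10→E
Decoded message: CDDE

CDDE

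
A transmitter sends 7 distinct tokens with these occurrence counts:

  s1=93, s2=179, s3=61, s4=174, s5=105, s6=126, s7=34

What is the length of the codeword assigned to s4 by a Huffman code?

Build the tree from the bottom:
s7(34) + s3(61) → 95
s1(93) + 95 → 188
s5(105) + s6(126) → 231
s4(174) + s2(179) → 353
188 + 231 → 419
353 + 419 → 772
s4 sits 2 levels below the root, so its codeword is 2 bits.

2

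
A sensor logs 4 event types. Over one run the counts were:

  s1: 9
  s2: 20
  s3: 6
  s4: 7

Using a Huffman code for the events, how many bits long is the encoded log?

77

Merge the two smallest weights repeatedly:
combine s3(6), s4(7) → 13
combine s1(9), 13 → 22
combine s2(20), 22 → 42
Total encoded bits = sum of merged weights = 13 + 22 + 42 = 77.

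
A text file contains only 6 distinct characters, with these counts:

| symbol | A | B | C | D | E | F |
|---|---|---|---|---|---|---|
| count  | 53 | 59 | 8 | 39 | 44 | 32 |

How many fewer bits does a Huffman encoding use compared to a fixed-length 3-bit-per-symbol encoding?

116

Fixed-length: 3 bits × 235 symbols = 705 bits.
Huffman merges:
merge C(8) and F(32): 40
merge D(39) and 40: 79
merge E(44) and A(53): 97
merge B(59) and 79: 138
merge 97 and 138: 235
Huffman total = 40 + 79 + 97 + 138 + 235 = 589 bits.
Saving = 705 − 589 = 116 bits.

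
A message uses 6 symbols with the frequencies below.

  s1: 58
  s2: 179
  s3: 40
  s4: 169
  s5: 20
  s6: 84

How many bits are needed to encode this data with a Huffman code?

Merge the two smallest weights repeatedly:
s5(20) + s3(40) → 60
s1(58) + 60 → 118
s6(84) + 118 → 202
s4(169) + s2(179) → 348
202 + 348 → 550
Total encoded bits = sum of merged weights = 60 + 118 + 202 + 348 + 550 = 1278.

1278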